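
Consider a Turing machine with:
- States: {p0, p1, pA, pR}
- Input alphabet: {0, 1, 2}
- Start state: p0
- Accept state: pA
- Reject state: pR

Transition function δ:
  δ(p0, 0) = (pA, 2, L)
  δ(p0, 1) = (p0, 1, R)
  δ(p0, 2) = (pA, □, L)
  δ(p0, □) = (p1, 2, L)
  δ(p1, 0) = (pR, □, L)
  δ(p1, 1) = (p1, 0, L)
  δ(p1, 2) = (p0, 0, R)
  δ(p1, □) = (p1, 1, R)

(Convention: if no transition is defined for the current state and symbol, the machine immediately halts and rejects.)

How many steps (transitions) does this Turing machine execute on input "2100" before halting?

Execution trace:
Initial: [p0]2100
Step 1: δ(p0, 2) = (pA, □, L) → [pA]□□100

The machine reaches the accept state pA and halts.

The machine executed 1 step before halting.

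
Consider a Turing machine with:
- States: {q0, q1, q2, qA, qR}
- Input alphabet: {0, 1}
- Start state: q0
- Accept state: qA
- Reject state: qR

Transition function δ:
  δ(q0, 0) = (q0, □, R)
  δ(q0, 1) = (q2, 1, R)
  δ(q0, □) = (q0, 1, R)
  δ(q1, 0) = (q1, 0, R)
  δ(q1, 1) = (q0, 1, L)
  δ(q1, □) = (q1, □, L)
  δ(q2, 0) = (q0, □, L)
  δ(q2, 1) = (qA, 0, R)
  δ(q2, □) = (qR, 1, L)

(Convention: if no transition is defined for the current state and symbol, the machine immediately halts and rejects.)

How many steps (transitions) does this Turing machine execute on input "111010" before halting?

Execution trace:
Initial: [q0]111010
Step 1: δ(q0, 1) = (q2, 1, R) → 1[q2]11010
Step 2: δ(q2, 1) = (qA, 0, R) → 10[qA]1010

The machine reaches the accept state qA and halts.

The machine executed 2 steps before halting.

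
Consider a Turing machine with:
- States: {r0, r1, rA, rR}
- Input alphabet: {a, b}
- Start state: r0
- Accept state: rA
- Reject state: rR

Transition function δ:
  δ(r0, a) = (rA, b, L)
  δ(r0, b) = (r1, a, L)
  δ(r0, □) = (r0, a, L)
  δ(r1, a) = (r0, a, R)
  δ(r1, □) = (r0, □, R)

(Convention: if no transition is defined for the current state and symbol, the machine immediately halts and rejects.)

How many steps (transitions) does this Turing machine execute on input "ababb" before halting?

Execution trace:
Initial: [r0]ababb
Step 1: δ(r0, a) = (rA, b, L) → [rA]□bbabb

The machine reaches the accept state rA and halts.

The machine executed 1 step before halting.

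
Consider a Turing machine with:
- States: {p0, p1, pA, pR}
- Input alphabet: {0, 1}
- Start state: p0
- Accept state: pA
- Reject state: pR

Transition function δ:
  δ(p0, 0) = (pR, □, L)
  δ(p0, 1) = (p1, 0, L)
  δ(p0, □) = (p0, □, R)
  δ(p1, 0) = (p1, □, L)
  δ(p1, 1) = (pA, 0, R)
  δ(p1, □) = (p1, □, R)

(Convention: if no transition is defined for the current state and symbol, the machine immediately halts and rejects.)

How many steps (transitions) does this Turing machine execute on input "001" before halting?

Execution trace:
Initial: [p0]001
Step 1: δ(p0, 0) = (pR, □, L) → [pR]□□01

The machine reaches the reject state pR and halts.

The machine executed 1 step before halting.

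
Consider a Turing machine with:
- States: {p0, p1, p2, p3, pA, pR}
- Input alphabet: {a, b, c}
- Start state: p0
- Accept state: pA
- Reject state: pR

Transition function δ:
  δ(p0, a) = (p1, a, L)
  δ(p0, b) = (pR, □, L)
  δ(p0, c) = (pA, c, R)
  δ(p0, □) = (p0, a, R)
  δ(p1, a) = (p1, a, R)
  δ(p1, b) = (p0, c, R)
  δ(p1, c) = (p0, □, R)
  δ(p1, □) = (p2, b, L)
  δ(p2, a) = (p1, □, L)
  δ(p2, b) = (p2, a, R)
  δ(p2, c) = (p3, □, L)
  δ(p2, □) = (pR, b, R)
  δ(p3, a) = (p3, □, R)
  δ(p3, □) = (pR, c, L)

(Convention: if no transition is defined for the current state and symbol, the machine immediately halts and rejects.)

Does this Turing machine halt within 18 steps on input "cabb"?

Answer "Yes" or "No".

Execution trace:
Initial: [p0]cabb
Step 1: δ(p0, c) = (pA, c, R) → c[pA]abb

The machine reaches the accept state pA and halts.
The machine halted after 1 step (within the 18-step bound).

Answer: Yes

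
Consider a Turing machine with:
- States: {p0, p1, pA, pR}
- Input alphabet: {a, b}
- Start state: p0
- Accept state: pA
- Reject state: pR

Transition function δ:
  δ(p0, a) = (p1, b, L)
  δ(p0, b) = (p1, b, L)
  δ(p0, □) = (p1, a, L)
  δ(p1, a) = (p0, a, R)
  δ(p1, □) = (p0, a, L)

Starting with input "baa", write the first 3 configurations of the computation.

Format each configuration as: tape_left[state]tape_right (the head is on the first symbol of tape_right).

Transitions applied:
Step 1: δ(p0, b) = (p1, b, L)
Step 2: δ(p1, □) = (p0, a, L)

The first 3 configurations are:
[p0]baa ⊢ [p1]□baa ⊢ [p0]□abaa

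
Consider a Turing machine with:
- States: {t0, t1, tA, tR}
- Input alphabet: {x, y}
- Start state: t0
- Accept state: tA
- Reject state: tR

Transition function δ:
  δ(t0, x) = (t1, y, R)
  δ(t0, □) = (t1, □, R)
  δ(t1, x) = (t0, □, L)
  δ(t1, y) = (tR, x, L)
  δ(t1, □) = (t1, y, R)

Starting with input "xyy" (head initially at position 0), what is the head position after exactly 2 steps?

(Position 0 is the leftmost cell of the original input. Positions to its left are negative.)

Execution trace (head position shown):
Step 0: [t0]xyy  (head at position 0)
Step 1: move right → y[t1]yy  (head at position 1)
Step 2: move left → [tR]yxy  (head at position 0)

After 2 steps, the head is at position 0.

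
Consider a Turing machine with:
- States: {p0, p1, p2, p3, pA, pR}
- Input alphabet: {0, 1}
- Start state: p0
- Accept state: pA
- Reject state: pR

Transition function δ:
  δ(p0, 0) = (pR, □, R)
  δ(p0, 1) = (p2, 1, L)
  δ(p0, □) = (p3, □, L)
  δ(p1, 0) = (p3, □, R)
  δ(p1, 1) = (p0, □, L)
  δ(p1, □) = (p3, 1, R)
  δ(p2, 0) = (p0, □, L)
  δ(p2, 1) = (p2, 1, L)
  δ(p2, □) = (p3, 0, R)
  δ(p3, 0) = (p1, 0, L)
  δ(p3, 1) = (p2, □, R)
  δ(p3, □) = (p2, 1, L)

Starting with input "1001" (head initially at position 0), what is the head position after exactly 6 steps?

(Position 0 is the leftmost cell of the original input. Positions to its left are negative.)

Execution trace (head position shown):
Step 0: [p0]1001  (head at position 0)
Step 1: move left → [p2]□1001  (head at position -1)
Step 2: move right → 0[p3]1001  (head at position 0)
Step 3: move right → 0□[p2]001  (head at position 1)
Step 4: move left → 0[p0]□□01  (head at position 0)
Step 5: move left → [p3]0□□01  (head at position -1)
Step 6: move left → [p1]□0□□01  (head at position -2)

After 6 steps, the head is at position -2.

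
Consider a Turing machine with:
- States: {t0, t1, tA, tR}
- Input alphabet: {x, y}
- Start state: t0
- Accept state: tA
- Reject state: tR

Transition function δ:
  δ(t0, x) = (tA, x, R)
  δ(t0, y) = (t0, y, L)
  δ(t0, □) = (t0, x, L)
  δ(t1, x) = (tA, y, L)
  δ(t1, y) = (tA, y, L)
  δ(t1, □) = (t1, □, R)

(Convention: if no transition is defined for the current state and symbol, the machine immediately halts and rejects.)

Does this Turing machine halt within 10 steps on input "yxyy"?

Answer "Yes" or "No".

Execution trace:
Initial: [t0]yxyy
Step 1: δ(t0, y) = (t0, y, L) → [t0]□yxyy
Step 2: δ(t0, □) = (t0, x, L) → [t0]□xyxyy
Step 3: δ(t0, □) = (t0, x, L) → [t0]□xxyxyy
Step 4: δ(t0, □) = (t0, x, L) → [t0]□xxxyxyy
Step 5: δ(t0, □) = (t0, x, L) → [t0]□xxxxyxyy
Step 6: δ(t0, □) = (t0, x, L) → [t0]□xxxxxyxyy
Step 7: δ(t0, □) = (t0, x, L) → [t0]□xxxxxxyxyy
Step 8: δ(t0, □) = (t0, x, L) → [t0]□xxxxxxxyxyy
Step 9: δ(t0, □) = (t0, x, L) → [t0]□xxxxxxxxyxyy
Step 10: δ(t0, □) = (t0, x, L) → [t0]□xxxxxxxxxyxyy

The machine has not reached a halting state after 10 steps.
The machine did not halt within the 10-step bound.

Answer: No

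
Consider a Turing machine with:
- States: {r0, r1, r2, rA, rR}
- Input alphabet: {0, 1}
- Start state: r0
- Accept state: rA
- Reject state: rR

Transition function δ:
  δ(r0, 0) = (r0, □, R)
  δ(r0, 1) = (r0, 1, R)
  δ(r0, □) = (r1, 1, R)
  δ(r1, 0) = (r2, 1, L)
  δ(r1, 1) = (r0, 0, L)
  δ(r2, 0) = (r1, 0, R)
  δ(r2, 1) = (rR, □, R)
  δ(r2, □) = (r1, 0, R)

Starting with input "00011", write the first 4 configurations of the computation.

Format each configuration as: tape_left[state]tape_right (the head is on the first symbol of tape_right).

Transitions applied:
Step 1: δ(r0, 0) = (r0, □, R)
Step 2: δ(r0, 0) = (r0, □, R)
Step 3: δ(r0, 0) = (r0, □, R)

The first 4 configurations are:
[r0]00011 ⊢ □[r0]0011 ⊢ □□[r0]011 ⊢ □□□[r0]11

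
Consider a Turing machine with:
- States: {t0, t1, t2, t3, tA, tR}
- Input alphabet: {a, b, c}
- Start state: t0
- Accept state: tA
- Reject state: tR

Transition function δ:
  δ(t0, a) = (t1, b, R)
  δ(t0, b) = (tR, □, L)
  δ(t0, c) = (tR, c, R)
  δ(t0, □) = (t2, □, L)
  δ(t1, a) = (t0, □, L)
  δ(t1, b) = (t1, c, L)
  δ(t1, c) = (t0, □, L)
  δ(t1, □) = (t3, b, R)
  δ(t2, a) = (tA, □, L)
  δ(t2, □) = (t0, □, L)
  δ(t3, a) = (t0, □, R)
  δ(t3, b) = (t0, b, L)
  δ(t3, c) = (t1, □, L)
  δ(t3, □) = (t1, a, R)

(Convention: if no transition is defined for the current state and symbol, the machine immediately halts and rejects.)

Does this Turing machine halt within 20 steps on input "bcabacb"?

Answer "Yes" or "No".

Execution trace:
Initial: [t0]bcabacb
Step 1: δ(t0, b) = (tR, □, L) → [tR]□□cabacb

The machine reaches the reject state tR and halts.
The machine halted after 1 step (within the 20-step bound).

Answer: Yes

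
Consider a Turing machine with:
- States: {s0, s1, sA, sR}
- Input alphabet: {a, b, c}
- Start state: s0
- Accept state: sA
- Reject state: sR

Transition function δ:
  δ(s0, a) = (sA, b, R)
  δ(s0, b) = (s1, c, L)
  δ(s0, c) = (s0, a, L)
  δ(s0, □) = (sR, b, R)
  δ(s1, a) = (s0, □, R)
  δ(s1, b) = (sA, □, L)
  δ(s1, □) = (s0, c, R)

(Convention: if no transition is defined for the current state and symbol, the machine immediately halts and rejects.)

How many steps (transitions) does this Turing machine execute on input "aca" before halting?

Execution trace:
Initial: [s0]aca
Step 1: δ(s0, a) = (sA, b, R) → b[sA]ca

The machine reaches the accept state sA and halts.

The machine executed 1 step before halting.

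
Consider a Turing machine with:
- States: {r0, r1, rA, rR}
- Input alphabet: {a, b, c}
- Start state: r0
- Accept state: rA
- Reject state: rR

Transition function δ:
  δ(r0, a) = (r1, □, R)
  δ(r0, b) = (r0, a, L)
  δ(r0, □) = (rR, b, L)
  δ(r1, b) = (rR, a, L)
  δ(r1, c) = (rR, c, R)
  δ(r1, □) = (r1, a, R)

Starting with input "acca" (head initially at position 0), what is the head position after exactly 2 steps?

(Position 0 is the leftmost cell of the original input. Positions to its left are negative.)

Execution trace (head position shown):
Step 0: [r0]acca  (head at position 0)
Step 1: move right → □[r1]cca  (head at position 1)
Step 2: move right → □c[rR]ca  (head at position 2)

After 2 steps, the head is at position 2.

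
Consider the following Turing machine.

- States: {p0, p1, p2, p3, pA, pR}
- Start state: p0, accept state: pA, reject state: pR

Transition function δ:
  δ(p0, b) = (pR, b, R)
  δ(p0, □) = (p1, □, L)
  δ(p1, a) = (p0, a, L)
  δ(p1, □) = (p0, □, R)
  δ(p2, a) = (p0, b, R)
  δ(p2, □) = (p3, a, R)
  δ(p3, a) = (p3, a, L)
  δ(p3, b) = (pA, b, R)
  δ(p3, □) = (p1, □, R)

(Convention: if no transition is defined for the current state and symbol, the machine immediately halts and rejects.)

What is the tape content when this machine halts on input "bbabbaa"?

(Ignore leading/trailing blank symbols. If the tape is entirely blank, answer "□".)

Execution trace:
Initial: [p0]bbabbaa
Step 1: δ(p0, b) = (pR, b, R) → b[pR]babbaa

The machine reaches the reject state pR and halts.

Final tape (ignoring leading/trailing blanks): bbabbaa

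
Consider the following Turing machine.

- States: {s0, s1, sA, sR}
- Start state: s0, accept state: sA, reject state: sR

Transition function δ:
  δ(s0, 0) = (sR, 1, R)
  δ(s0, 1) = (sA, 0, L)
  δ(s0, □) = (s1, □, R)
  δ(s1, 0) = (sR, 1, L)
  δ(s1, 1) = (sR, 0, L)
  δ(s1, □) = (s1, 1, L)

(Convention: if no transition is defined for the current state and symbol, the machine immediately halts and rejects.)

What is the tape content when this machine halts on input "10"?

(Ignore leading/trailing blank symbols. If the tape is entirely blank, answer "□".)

Execution trace:
Initial: [s0]10
Step 1: δ(s0, 1) = (sA, 0, L) → [sA]□00

The machine reaches the accept state sA and halts.

Final tape (ignoring leading/trailing blanks): 00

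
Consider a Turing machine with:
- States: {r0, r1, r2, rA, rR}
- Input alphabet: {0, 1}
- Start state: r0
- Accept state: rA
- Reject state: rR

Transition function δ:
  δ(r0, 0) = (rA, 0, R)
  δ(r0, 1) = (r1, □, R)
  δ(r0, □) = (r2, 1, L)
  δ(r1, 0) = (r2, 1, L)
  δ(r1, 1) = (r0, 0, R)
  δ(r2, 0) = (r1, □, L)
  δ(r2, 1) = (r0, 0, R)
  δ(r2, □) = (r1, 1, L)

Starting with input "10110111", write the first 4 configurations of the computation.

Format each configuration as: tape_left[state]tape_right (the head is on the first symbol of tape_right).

Transitions applied:
Step 1: δ(r0, 1) = (r1, □, R)
Step 2: δ(r1, 0) = (r2, 1, L)
Step 3: δ(r2, □) = (r1, 1, L)

The first 4 configurations are:
[r0]10110111 ⊢ □[r1]0110111 ⊢ [r2]□1110111 ⊢ [r1]□11110111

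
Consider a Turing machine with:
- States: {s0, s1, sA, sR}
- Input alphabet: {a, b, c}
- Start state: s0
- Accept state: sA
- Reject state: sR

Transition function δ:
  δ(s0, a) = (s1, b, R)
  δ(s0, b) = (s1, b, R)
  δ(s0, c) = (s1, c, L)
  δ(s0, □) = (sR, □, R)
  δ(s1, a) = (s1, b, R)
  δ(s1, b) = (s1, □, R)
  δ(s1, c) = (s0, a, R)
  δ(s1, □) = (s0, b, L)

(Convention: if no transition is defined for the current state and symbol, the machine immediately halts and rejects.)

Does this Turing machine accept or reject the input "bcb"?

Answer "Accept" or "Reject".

Execution trace:
Initial: [s0]bcb
Step 1: δ(s0, b) = (s1, b, R) → b[s1]cb
Step 2: δ(s1, c) = (s0, a, R) → ba[s0]b
Step 3: δ(s0, b) = (s1, b, R) → bab[s1]□
Step 4: δ(s1, □) = (s0, b, L) → ba[s0]bb
Step 5: δ(s0, b) = (s1, b, R) → bab[s1]b
Step 6: δ(s1, b) = (s1, □, R) → bab□[s1]□
Step 7: δ(s1, □) = (s0, b, L) → bab[s0]□b
Step 8: δ(s0, □) = (sR, □, R) → bab□[sR]b

The machine reaches the reject state sR and halts.

Answer: Reject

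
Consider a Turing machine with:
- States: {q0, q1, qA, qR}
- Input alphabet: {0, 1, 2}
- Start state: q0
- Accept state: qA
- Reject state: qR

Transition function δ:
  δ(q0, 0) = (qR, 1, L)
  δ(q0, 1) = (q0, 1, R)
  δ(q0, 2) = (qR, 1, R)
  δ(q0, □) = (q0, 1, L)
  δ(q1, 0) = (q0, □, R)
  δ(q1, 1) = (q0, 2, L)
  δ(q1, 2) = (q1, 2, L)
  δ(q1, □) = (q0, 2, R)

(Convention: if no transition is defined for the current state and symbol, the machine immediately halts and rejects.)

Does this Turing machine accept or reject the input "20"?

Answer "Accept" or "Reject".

Execution trace:
Initial: [q0]20
Step 1: δ(q0, 2) = (qR, 1, R) → 1[qR]0

The machine reaches the reject state qR and halts.

Answer: Reject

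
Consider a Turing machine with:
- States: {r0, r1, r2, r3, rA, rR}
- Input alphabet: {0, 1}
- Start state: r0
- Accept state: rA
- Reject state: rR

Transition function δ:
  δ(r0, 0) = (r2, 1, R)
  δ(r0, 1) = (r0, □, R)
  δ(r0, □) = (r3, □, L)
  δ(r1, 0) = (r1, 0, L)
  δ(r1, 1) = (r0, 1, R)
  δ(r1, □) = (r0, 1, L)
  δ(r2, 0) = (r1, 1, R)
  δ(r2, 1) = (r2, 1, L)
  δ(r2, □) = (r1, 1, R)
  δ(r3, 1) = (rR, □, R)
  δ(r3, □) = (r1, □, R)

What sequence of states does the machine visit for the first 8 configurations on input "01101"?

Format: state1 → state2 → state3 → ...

Execution trace:
Initial: [r0]01101
Step 1: δ(r0, 0) = (r2, 1, R) → 1[r2]1101
Step 2: δ(r2, 1) = (r2, 1, L) → [r2]11101
Step 3: δ(r2, 1) = (r2, 1, L) → [r2]□11101
Step 4: δ(r2, □) = (r1, 1, R) → 1[r1]11101
Step 5: δ(r1, 1) = (r0, 1, R) → 11[r0]1101
Step 6: δ(r0, 1) = (r0, □, R) → 11□[r0]101
Step 7: δ(r0, 1) = (r0, □, R) → 11□□[r0]01

State sequence: r0 → r2 → r2 → r2 → r1 → r0 → r0 → r0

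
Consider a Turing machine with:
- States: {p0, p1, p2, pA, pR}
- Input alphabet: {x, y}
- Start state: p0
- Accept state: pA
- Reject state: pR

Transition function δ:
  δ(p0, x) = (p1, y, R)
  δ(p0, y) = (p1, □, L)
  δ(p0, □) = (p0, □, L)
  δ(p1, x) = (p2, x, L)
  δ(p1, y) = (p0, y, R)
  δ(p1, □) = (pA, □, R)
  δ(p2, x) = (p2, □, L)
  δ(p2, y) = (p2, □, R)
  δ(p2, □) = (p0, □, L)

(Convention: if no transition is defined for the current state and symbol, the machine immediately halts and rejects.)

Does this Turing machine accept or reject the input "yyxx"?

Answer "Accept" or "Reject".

Execution trace:
Initial: [p0]yyxx
Step 1: δ(p0, y) = (p1, □, L) → [p1]□□yxx
Step 2: δ(p1, □) = (pA, □, R) → □[pA]□yxx

The machine reaches the accept state pA and halts.

Answer: Accept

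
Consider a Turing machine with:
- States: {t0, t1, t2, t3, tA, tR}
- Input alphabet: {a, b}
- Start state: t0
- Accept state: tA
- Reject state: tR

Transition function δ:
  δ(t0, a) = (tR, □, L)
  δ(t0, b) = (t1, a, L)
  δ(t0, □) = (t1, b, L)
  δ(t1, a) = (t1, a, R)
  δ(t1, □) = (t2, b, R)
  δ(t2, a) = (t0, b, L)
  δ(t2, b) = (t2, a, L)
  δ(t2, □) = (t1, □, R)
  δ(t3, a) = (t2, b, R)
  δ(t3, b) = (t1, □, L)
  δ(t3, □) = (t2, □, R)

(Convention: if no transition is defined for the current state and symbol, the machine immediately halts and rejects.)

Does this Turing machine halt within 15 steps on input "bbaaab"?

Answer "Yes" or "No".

Execution trace:
Initial: [t0]bbaaab
Step 1: δ(t0, b) = (t1, a, L) → [t1]□abaaab
Step 2: δ(t1, □) = (t2, b, R) → b[t2]abaaab
Step 3: δ(t2, a) = (t0, b, L) → [t0]bbbaaab
Step 4: δ(t0, b) = (t1, a, L) → [t1]□abbaaab
Step 5: δ(t1, □) = (t2, b, R) → b[t2]abbaaab
Step 6: δ(t2, a) = (t0, b, L) → [t0]bbbbaaab
Step 7: δ(t0, b) = (t1, a, L) → [t1]□abbbaaab
Step 8: δ(t1, □) = (t2, b, R) → b[t2]abbbaaab
Step 9: δ(t2, a) = (t0, b, L) → [t0]bbbbbaaab
Step 10: δ(t0, b) = (t1, a, L) → [t1]□abbbbaaab
Step 11: δ(t1, □) = (t2, b, R) → b[t2]abbbbaaab
Step 12: δ(t2, a) = (t0, b, L) → [t0]bbbbbbaaab
Step 13: δ(t0, b) = (t1, a, L) → [t1]□abbbbbaaab
Step 14: δ(t1, □) = (t2, b, R) → b[t2]abbbbbaaab
Step 15: δ(t2, a) = (t0, b, L) → [t0]bbbbbbbaaab

The machine has not reached a halting state after 15 steps.
The machine did not halt within the 15-step bound.

Answer: No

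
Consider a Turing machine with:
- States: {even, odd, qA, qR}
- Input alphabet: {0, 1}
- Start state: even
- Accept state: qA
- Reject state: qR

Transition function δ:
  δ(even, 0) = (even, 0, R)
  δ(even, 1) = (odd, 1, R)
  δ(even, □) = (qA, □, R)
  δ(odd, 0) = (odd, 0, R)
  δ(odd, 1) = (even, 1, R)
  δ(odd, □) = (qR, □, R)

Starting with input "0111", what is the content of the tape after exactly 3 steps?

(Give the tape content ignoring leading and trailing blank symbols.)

Execution trace:
Initial: [even]0111
Step 1: δ(even, 0) = (even, 0, R) → 0[even]111
Step 2: δ(even, 1) = (odd, 1, R) → 01[odd]11
Step 3: δ(odd, 1) = (even, 1, R) → 011[even]1

After 3 steps, the tape (ignoring leading/trailing blanks) is: 0111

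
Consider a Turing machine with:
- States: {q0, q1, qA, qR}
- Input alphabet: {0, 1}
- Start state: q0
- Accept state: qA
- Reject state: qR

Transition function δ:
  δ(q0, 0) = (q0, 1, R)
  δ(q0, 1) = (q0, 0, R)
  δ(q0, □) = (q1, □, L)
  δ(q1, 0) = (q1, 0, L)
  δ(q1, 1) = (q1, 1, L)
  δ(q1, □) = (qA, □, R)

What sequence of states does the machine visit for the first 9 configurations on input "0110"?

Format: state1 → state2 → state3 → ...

Execution trace:
Initial: [q0]0110
Step 1: δ(q0, 0) = (q0, 1, R) → 1[q0]110
Step 2: δ(q0, 1) = (q0, 0, R) → 10[q0]10
Step 3: δ(q0, 1) = (q0, 0, R) → 100[q0]0
Step 4: δ(q0, 0) = (q0, 1, R) → 1001[q0]□
Step 5: δ(q0, □) = (q1, □, L) → 100[q1]1□
Step 6: δ(q1, 1) = (q1, 1, L) → 10[q1]01□
Step 7: δ(q1, 0) = (q1, 0, L) → 1[q1]001□
Step 8: δ(q1, 0) = (q1, 0, L) → [q1]1001□

State sequence: q0 → q0 → q0 → q0 → q0 → q1 → q1 → q1 → q1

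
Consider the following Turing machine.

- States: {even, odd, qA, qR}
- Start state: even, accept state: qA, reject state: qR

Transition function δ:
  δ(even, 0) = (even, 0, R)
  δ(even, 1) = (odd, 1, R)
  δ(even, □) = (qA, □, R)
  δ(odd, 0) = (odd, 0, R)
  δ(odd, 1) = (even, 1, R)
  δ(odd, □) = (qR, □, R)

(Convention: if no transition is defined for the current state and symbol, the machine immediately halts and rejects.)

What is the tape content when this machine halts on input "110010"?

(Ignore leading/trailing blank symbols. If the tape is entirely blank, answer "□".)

Execution trace:
Initial: [even]110010
Step 1: δ(even, 1) = (odd, 1, R) → 1[odd]10010
Step 2: δ(odd, 1) = (even, 1, R) → 11[even]0010
Step 3: δ(even, 0) = (even, 0, R) → 110[even]010
Step 4: δ(even, 0) = (even, 0, R) → 1100[even]10
Step 5: δ(even, 1) = (odd, 1, R) → 11001[odd]0
Step 6: δ(odd, 0) = (odd, 0, R) → 110010[odd]□
Step 7: δ(odd, □) = (qR, □, R) → 110010□[qR]□

The machine reaches the reject state qR and halts.

Final tape (ignoring leading/trailing blanks): 110010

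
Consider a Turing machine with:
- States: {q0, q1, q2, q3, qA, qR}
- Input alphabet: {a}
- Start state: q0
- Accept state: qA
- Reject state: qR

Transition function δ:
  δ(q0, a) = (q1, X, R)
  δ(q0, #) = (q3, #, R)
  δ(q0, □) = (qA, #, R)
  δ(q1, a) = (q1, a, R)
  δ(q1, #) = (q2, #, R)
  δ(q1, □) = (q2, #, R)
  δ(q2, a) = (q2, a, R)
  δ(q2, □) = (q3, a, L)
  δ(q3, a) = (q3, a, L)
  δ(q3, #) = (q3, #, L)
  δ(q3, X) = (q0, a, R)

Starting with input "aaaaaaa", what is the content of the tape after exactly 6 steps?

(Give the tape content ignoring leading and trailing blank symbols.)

Execution trace:
Initial: [q0]aaaaaaa
Step 1: δ(q0, a) = (q1, X, R) → X[q1]aaaaaa
Step 2: δ(q1, a) = (q1, a, R) → Xa[q1]aaaaa
Step 3: δ(q1, a) = (q1, a, R) → Xaa[q1]aaaa
Step 4: δ(q1, a) = (q1, a, R) → Xaaa[q1]aaa
Step 5: δ(q1, a) = (q1, a, R) → Xaaaa[q1]aa
Step 6: δ(q1, a) = (q1, a, R) → Xaaaaa[q1]a

After 6 steps, the tape (ignoring leading/trailing blanks) is: Xaaaaaa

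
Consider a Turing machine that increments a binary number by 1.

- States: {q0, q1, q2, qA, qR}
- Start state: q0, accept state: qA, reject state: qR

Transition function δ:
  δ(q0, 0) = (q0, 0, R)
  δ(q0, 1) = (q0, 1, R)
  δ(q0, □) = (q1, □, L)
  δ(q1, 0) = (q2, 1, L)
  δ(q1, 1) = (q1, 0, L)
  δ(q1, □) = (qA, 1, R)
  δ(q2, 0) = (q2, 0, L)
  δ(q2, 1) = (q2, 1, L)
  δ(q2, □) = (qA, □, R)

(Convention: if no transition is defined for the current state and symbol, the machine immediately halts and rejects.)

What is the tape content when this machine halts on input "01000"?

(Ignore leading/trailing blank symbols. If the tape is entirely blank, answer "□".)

Execution trace:
Initial: [q0]01000
Step 1: δ(q0, 0) = (q0, 0, R) → 0[q0]1000
Step 2: δ(q0, 1) = (q0, 1, R) → 01[q0]000
Step 3: δ(q0, 0) = (q0, 0, R) → 010[q0]00
Step 4: δ(q0, 0) = (q0, 0, R) → 0100[q0]0
Step 5: δ(q0, 0) = (q0, 0, R) → 01000[q0]□
Step 6: δ(q0, □) = (q1, □, L) → 0100[q1]0□
Step 7: δ(q1, 0) = (q2, 1, L) → 010[q2]01□
Step 8: δ(q2, 0) = (q2, 0, L) → 01[q2]001□
Step 9: δ(q2, 0) = (q2, 0, L) → 0[q2]1001□
Step 10: δ(q2, 1) = (q2, 1, L) → [q2]01001□
Step 11: δ(q2, 0) = (q2, 0, L) → [q2]□01001□
Step 12: δ(q2, □) = (qA, □, R) → □[qA]01001□

The machine reaches the accept state qA and halts.

Final tape (ignoring leading/trailing blanks): 01001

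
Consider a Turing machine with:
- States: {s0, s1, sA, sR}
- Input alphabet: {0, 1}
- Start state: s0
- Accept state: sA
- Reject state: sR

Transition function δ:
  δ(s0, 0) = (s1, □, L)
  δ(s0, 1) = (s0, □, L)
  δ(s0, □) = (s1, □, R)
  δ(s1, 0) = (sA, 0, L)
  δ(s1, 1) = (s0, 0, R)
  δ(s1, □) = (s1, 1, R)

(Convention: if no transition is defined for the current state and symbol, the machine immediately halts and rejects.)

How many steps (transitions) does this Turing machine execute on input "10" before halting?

Execution trace:
Initial: [s0]10
Step 1: δ(s0, 1) = (s0, □, L) → [s0]□□0
Step 2: δ(s0, □) = (s1, □, R) → □[s1]□0
Step 3: δ(s1, □) = (s1, 1, R) → □1[s1]0
Step 4: δ(s1, 0) = (sA, 0, L) → □[sA]10

The machine reaches the accept state sA and halts.

The machine executed 4 steps before halting.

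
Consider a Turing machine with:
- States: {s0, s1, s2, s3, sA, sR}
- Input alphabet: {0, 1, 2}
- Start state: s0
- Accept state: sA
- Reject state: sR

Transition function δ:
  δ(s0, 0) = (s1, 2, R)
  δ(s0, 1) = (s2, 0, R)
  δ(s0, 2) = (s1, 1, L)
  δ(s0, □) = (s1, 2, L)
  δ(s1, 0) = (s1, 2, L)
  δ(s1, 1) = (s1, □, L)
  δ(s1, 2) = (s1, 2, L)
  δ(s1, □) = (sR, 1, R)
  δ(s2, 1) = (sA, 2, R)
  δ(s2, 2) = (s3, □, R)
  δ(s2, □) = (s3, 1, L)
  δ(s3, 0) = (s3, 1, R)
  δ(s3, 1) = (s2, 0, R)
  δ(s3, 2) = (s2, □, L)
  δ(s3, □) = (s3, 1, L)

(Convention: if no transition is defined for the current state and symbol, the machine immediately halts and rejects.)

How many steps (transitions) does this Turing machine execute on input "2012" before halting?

Execution trace:
Initial: [s0]2012
Step 1: δ(s0, 2) = (s1, 1, L) → [s1]□1012
Step 2: δ(s1, □) = (sR, 1, R) → 1[sR]1012

The machine reaches the reject state sR and halts.

The machine executed 2 steps before halting.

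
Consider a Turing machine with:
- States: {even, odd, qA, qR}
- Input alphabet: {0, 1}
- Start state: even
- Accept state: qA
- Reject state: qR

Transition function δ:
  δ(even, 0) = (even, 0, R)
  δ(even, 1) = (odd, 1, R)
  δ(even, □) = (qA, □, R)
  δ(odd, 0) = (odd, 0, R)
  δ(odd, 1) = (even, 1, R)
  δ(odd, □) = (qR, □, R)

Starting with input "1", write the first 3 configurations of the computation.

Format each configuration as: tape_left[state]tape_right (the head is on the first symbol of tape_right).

Transitions applied:
Step 1: δ(even, 1) = (odd, 1, R)
Step 2: δ(odd, □) = (qR, □, R)

The first 3 configurations are:
[even]1 ⊢ 1[odd]□ ⊢ 1□[qR]□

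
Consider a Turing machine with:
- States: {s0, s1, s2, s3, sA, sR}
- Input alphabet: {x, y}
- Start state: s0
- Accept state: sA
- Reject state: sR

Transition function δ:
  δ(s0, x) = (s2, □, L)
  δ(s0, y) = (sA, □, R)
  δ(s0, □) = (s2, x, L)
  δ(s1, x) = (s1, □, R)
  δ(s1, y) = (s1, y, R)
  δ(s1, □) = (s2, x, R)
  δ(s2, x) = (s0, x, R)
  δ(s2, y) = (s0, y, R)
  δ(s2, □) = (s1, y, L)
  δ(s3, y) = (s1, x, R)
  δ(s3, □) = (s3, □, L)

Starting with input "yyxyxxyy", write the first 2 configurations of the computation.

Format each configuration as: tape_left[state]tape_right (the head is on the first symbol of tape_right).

Transitions applied:
Step 1: δ(s0, y) = (sA, □, R)

The first 2 configurations are:
[s0]yyxyxxyy ⊢ □[sA]yxyxxyy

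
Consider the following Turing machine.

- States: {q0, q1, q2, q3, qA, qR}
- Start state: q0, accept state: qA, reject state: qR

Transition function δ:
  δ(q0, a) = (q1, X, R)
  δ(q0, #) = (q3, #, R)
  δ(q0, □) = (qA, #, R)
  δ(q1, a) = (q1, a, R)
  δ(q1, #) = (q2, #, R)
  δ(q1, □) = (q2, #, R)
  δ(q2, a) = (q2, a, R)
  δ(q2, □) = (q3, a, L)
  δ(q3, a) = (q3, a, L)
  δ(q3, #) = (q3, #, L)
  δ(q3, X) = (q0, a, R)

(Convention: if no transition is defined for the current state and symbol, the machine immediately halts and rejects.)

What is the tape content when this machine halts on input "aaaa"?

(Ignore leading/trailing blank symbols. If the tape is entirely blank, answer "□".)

Execution trace:
Initial: [q0]aaaa
Step 1: δ(q0, a) = (q1, X, R) → X[q1]aaa
Step 2: δ(q1, a) = (q1, a, R) → Xa[q1]aa
Step 3: δ(q1, a) = (q1, a, R) → Xaa[q1]a
Step 4: δ(q1, a) = (q1, a, R) → Xaaa[q1]□
Step 5: δ(q1, □) = (q2, #, R) → Xaaa#[q2]□
Step 6: δ(q2, □) = (q3, a, L) → Xaaa[q3]#a
Step 7: δ(q3, #) = (q3, #, L) → Xaa[q3]a#a
Step 8: δ(q3, a) = (q3, a, L) → Xa[q3]aa#a
Step 9: δ(q3, a) = (q3, a, L) → X[q3]aaa#a
Step 10: δ(q3, a) = (q3, a, L) → [q3]Xaaa#a
Step 11: δ(q3, X) = (q0, a, R) → a[q0]aaa#a
Step 12: δ(q0, a) = (q1, X, R) → aX[q1]aa#a
Step 13: δ(q1, a) = (q1, a, R) → aXa[q1]a#a
Step 14: δ(q1, a) = (q1, a, R) → aXaa[q1]#a
Step 15: δ(q1, #) = (q2, #, R) → aXaa#[q2]a
Step 16: δ(q2, a) = (q2, a, R) → aXaa#a[q2]□
Step 17: δ(q2, □) = (q3, a, L) → aXaa#[q3]aa
Step 18: δ(q3, a) = (q3, a, L) → aXaa[q3]#aa
Step 19: δ(q3, #) = (q3, #, L) → aXa[q3]a#aa
Step 20: δ(q3, a) = (q3, a, L) → aX[q3]aa#aa
Step 21: δ(q3, a) = (q3, a, L) → a[q3]Xaa#aa
Step 22: δ(q3, X) = (q0, a, R) → aa[q0]aa#aa
Step 23: δ(q0, a) = (q1, X, R) → aaX[q1]a#aa
Step 24: δ(q1, a) = (q1, a, R) → aaXa[q1]#aa
Step 25: δ(q1, #) = (q2, #, R) → aaXa#[q2]aa
Step 26: δ(q2, a) = (q2, a, R) → aaXa#a[q2]a
Step 27: δ(q2, a) = (q2, a, R) → aaXa#aa[q2]□
Step 28: δ(q2, □) = (q3, a, L) → aaXa#a[q3]aa
Step 29: δ(q3, a) = (q3, a, L) → aaXa#[q3]aaa
Step 30: δ(q3, a) = (q3, a, L) → aaXa[q3]#aaa
Step 31: δ(q3, #) = (q3, #, L) → aaX[q3]a#aaa
Step 32: δ(q3, a) = (q3, a, L) → aa[q3]Xa#aaa
Step 33: δ(q3, X) = (q0, a, R) → aaa[q0]a#aaa
Step 34: δ(q0, a) = (q1, X, R) → aaaX[q1]#aaa
Step 35: δ(q1, #) = (q2, #, R) → aaaX#[q2]aaa
Step 36: δ(q2, a) = (q2, a, R) → aaaX#a[q2]aa
Step 37: δ(q2, a) = (q2, a, R) → aaaX#aa[q2]a
Step 38: δ(q2, a) = (q2, a, R) → aaaX#aaa[q2]□
Step 39: δ(q2, □) = (q3, a, L) → aaaX#aa[q3]aa
Step 40: δ(q3, a) = (q3, a, L) → aaaX#a[q3]aaa
Step 41: δ(q3, a) = (q3, a, L) → aaaX#[q3]aaaa
Step 42: δ(q3, a) = (q3, a, L) → aaaX[q3]#aaaa
Step 43: δ(q3, #) = (q3, #, L) → aaa[q3]X#aaaa
Step 44: δ(q3, X) = (q0, a, R) → aaaa[q0]#aaaa
Step 45: δ(q0, #) = (q3, #, R) → aaaa#[q3]aaaa
Step 46: δ(q3, a) = (q3, a, L) → aaaa[q3]#aaaa
Step 47: δ(q3, #) = (q3, #, L) → aaa[q3]a#aaaa
Step 48: δ(q3, a) = (q3, a, L) → aa[q3]aa#aaaa
Step 49: δ(q3, a) = (q3, a, L) → a[q3]aaa#aaaa
Step 50: δ(q3, a) = (q3, a, L) → [q3]aaaa#aaaa
Step 51: δ(q3, a) = (q3, a, L) → [q3]□aaaa#aaaa

No transition is defined for δ(q3, □). By convention the machine halts and rejects.

Final tape (ignoring leading/trailing blanks): aaaa#aaaa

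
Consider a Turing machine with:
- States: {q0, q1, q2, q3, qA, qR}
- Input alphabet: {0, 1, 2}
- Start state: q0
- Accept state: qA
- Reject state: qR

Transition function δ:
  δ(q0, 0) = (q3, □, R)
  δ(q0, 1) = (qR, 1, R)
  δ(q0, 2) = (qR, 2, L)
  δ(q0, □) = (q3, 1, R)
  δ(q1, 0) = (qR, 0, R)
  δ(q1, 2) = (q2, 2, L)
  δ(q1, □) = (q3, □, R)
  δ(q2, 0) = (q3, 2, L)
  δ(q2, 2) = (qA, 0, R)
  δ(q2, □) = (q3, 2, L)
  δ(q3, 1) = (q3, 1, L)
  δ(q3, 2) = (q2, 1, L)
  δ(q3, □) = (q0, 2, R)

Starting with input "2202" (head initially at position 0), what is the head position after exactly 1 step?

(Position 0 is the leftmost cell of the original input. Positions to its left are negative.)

Execution trace (head position shown):
Step 0: [q0]2202  (head at position 0)
Step 1: move left → [qR]□2202  (head at position -1)

After 1 step, the head is at position -1.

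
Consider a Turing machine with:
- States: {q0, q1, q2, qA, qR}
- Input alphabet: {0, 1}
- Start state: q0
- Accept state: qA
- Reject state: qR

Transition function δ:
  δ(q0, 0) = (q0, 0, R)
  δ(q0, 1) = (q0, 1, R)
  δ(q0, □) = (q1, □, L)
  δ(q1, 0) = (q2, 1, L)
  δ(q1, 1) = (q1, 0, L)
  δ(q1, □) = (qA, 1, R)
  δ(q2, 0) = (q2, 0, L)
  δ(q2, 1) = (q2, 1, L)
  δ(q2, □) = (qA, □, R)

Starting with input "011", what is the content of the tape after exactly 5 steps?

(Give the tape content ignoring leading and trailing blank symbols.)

Execution trace:
Initial: [q0]011
Step 1: δ(q0, 0) = (q0, 0, R) → 0[q0]11
Step 2: δ(q0, 1) = (q0, 1, R) → 01[q0]1
Step 3: δ(q0, 1) = (q0, 1, R) → 011[q0]□
Step 4: δ(q0, □) = (q1, □, L) → 01[q1]1□
Step 5: δ(q1, 1) = (q1, 0, L) → 0[q1]10□

After 5 steps, the tape (ignoring leading/trailing blanks) is: 010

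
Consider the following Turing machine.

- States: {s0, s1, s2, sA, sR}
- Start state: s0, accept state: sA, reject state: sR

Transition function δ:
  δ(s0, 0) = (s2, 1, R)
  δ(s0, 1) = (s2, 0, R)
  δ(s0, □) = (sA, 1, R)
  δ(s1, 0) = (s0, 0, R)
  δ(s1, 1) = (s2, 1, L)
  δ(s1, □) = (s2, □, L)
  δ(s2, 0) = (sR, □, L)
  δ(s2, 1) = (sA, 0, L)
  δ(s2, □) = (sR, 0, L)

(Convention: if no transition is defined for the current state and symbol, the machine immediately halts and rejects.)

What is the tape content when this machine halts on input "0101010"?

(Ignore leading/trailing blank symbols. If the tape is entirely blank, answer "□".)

Execution trace:
Initial: [s0]0101010
Step 1: δ(s0, 0) = (s2, 1, R) → 1[s2]101010
Step 2: δ(s2, 1) = (sA, 0, L) → [sA]1001010

The machine reaches the accept state sA and halts.

Final tape (ignoring leading/trailing blanks): 1001010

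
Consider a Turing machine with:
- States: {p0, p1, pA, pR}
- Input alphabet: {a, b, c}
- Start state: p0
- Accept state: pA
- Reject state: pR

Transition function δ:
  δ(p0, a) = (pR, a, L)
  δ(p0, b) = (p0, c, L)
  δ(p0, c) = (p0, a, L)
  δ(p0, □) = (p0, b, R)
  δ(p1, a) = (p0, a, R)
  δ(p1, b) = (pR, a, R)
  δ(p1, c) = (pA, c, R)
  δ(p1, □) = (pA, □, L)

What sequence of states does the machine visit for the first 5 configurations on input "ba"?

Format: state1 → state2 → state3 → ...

Execution trace:
Initial: [p0]ba
Step 1: δ(p0, b) = (p0, c, L) → [p0]□ca
Step 2: δ(p0, □) = (p0, b, R) → b[p0]ca
Step 3: δ(p0, c) = (p0, a, L) → [p0]baa
Step 4: δ(p0, b) = (p0, c, L) → [p0]□caa

State sequence: p0 → p0 → p0 → p0 → p0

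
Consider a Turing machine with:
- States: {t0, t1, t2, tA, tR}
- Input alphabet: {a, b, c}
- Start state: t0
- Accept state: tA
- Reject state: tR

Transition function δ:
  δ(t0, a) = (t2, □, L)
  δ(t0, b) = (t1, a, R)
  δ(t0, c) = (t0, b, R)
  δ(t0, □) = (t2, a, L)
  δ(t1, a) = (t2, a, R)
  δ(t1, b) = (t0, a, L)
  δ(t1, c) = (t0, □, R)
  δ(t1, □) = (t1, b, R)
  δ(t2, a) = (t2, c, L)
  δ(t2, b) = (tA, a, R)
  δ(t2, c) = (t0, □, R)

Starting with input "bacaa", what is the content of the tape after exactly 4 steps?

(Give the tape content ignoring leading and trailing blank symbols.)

Execution trace:
Initial: [t0]bacaa
Step 1: δ(t0, b) = (t1, a, R) → a[t1]acaa
Step 2: δ(t1, a) = (t2, a, R) → aa[t2]caa
Step 3: δ(t2, c) = (t0, □, R) → aa□[t0]aa
Step 4: δ(t0, a) = (t2, □, L) → aa[t2]□□a

No transition is defined for δ(t2, □). By convention the machine halts and rejects.

After 4 steps, the tape (ignoring leading/trailing blanks) is: aa□□a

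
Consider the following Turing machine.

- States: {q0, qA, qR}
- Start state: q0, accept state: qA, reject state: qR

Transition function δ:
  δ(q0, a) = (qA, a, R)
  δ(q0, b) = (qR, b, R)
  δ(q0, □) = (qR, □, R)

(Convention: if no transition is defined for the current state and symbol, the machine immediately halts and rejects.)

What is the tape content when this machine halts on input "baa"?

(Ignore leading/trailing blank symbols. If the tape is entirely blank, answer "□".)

Execution trace:
Initial: [q0]baa
Step 1: δ(q0, b) = (qR, b, R) → b[qR]aa

The machine reaches the reject state qR and halts.

Final tape (ignoring leading/trailing blanks): baa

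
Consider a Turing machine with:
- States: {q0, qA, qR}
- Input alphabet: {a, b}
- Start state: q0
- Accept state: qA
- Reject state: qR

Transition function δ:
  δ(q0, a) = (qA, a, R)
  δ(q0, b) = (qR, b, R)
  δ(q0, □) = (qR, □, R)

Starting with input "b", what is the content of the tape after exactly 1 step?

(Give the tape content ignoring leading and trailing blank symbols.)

Execution trace:
Initial: [q0]b
Step 1: δ(q0, b) = (qR, b, R) → b[qR]□

The machine reaches the reject state qR and halts.

After 1 step, the tape (ignoring leading/trailing blanks) is: b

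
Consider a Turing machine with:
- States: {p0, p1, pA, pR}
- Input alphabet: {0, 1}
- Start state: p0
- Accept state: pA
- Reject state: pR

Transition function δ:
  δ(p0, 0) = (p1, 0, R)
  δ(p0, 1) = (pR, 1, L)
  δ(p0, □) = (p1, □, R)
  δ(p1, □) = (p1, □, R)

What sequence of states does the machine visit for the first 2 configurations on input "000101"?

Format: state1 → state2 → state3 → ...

Execution trace:
Initial: [p0]000101
Step 1: δ(p0, 0) = (p1, 0, R) → 0[p1]00101

No transition is defined for δ(p1, 0). By convention the machine halts and rejects.

State sequence: p0 → p1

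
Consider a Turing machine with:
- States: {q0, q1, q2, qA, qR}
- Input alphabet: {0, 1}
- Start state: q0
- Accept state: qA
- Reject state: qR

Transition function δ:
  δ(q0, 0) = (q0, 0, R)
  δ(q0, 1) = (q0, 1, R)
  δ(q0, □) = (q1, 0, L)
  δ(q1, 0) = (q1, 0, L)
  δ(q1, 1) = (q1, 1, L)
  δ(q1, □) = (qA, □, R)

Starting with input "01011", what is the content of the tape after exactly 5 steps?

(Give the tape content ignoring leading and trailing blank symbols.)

Execution trace:
Initial: [q0]01011
Step 1: δ(q0, 0) = (q0, 0, R) → 0[q0]1011
Step 2: δ(q0, 1) = (q0, 1, R) → 01[q0]011
Step 3: δ(q0, 0) = (q0, 0, R) → 010[q0]11
Step 4: δ(q0, 1) = (q0, 1, R) → 0101[q0]1
Step 5: δ(q0, 1) = (q0, 1, R) → 01011[q0]□

After 5 steps, the tape (ignoring leading/trailing blanks) is: 01011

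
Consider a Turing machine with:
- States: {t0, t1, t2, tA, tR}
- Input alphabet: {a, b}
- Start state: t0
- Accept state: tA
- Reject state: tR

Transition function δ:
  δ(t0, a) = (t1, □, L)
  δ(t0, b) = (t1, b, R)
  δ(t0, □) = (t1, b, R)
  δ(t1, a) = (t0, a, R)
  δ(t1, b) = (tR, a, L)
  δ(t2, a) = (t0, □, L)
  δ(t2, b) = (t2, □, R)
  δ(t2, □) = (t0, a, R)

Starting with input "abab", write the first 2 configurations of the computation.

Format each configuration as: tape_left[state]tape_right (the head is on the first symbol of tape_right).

Transitions applied:
Step 1: δ(t0, a) = (t1, □, L)

The first 2 configurations are:
[t0]abab ⊢ [t1]□□bab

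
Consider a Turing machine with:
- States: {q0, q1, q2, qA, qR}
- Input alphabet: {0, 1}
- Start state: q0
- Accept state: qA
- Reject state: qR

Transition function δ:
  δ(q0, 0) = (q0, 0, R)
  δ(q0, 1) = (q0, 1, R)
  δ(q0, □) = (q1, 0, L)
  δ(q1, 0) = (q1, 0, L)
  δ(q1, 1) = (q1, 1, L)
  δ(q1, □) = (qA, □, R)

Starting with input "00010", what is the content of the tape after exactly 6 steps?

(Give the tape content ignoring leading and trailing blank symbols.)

Execution trace:
Initial: [q0]00010
Step 1: δ(q0, 0) = (q0, 0, R) → 0[q0]0010
Step 2: δ(q0, 0) = (q0, 0, R) → 00[q0]010
Step 3: δ(q0, 0) = (q0, 0, R) → 000[q0]10
Step 4: δ(q0, 1) = (q0, 1, R) → 0001[q0]0
Step 5: δ(q0, 0) = (q0, 0, R) → 00010[q0]□
Step 6: δ(q0, □) = (q1, 0, L) → 0001[q1]00

After 6 steps, the tape (ignoring leading/trailing blanks) is: 000100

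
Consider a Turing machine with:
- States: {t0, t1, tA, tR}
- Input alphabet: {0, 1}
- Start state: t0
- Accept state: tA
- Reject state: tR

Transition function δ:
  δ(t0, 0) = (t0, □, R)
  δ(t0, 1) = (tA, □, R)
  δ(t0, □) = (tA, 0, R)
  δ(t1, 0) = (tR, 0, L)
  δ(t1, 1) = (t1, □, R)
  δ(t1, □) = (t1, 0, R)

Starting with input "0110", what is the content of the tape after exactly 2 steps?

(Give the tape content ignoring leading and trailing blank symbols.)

Execution trace:
Initial: [t0]0110
Step 1: δ(t0, 0) = (t0, □, R) → □[t0]110
Step 2: δ(t0, 1) = (tA, □, R) → □□[tA]10

The machine reaches the accept state tA and halts.

After 2 steps, the tape (ignoring leading/trailing blanks) is: 10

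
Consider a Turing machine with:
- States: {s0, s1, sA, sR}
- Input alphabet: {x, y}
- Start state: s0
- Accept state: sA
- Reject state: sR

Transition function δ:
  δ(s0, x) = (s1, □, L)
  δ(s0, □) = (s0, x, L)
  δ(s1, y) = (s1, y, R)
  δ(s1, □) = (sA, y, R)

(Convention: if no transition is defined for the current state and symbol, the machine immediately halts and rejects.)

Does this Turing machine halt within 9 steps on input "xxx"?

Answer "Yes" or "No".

Execution trace:
Initial: [s0]xxx
Step 1: δ(s0, x) = (s1, □, L) → [s1]□□xx
Step 2: δ(s1, □) = (sA, y, R) → y[sA]□xx

The machine reaches the accept state sA and halts.
The machine halted after 2 steps (within the 9-step bound).

Answer: Yes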